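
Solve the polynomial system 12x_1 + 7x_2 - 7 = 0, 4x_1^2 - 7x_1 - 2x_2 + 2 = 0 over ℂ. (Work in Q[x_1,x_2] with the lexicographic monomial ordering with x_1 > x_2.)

Compute a lex Gröbner basis by Buchberger's algorithm.
f_1 = 12x_1 + 7x_2 - 7, LT = x_1.
f_2 = 4x_1^2 - 7x_1 - 2x_2 + 2, LT = x_1^2.

S(f_1,f_2): lcm = x_1^2. S = 7/12x_1x_2 + 7/6x_1 + 1/2x_2 - 1/2.
  reduce S modulo (f_1, f_2):
  remainder -49/144x_2^2 + 23/144x_2 + 13/72 ≠ 0; add h_3 = -49/144x_2^2 + 23/144x_2 + 13/72 to the basis.

The other S-polynomials (S(f_1,h_3), S(f_2,h_3)) all reduce to 0 modulo the current basis, so we have a Gröbner basis.
Inter-reduce: drop elements whose leading term is divisible by another's, tail-reduce, and make monic.
Reduced Gröbner basis: {x_1 + 7/12x_2 - 7/12, x_2^2 - 23/49x_2 - 26/49}.

Elimination: the polynomial x_2^2 - 23/49x_2 - 26/49 lies in the elimination ideal for x_2, so x_2 ∈ {-26/49, 1}. For each such x_2, the remaining basis elements (now univariate) give the rest of the solution.
  x_2 = -26/49: the earlier basis element becomes x_1 - 25/28 = 0, giving x_1 = 25/28 — point (25/28, -26/49).
  x_2 = 1: the earlier basis element becomes x_1 = 0, giving x_1 = 0 — point (0, 1).

{(25/28, -26/49), (0, 1)}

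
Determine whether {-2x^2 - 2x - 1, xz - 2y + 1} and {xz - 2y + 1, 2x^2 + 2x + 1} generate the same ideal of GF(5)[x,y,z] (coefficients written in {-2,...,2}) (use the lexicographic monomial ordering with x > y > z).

For a fixed monomial order, each ideal has a unique reduced Gröbner basis; comparing bases decides equality.
Buchberger on the first generating set:
f_1 = -2x^2 - 2x - 1, LT = x^2.
f_2 = xz - 2y + 1, LT = xz.

S(f_1,f_2): lcm = x^2z. S = 2xy + xz - x - 2z.
  leading term xy: no divisor's leading term divides it; move 2xy to the remainder.
  leading term xz: subtract (1)·f_2 from xz - x - 2z → -x + 2y - 2z - 1
  leading term x: no divisor's leading term divides it; move -x to the remainder.
  leading term y: no divisor's leading term divides it; move 2y to the remainder.
  leading term z: no divisor's leading term divides it; move -2z to the remainder.
  leading term 1: no divisor's leading term divides it; move -1 to the remainder.
  remainder 2xy - x + 2y - 2z - 1 ≠ 0; add g_3 = 2xy - x + 2y - 2z - 1 to the basis.

S(f_2,g_3): lcm = xyz. S = -2xz - 2y^2 - yz + y + z^2 - 2z.
  leading term xz: subtract (-2)·f_2 from -2xz - 2y^2 - yz + y + z^2 - 2z → -2y^2 - yz + 2y + z^2 - 2z + 2
  leading term y^2: no divisor's leading term divides it; move -2y^2 to the remainder.
  leading term yz: no divisor's leading term divides it; move -yz to the remainder.
  leading term y: no divisor's leading term divides it; move 2y to the remainder.
  leading term z^2: no divisor's leading term divides it; move z^2 to the remainder.
  leading term z: no divisor's leading term divides it; move -2z to the remainder.
  leading term 1: no divisor's leading term divides it; move 2 to the remainder.
  remainder -2y^2 - yz + 2y + z^2 - 2z + 2 ≠ 0; add g_4 = -2y^2 - yz + 2y + z^2 - 2z + 2 to the basis.

The other S-polynomials (S(f_1,g_3), S(f_1,g_4), S(f_2,g_4), S(g_3,g_4)) all reduce to 0 modulo the current basis, so we have a Gröbner basis.
Inter-reduce: drop elements whose leading term is divisible by another's, tail-reduce, and make monic.
Reduced Gröbner basis: {x^2 + x - 2, xy + 2x + y - z + 2, xz - 2y + 1, y^2 - 2yz - y + 2z^2 + z - 1}.

Buchberger on the second generating set:
h_1 = xz - 2y + 1, LT = xz.
h_2 = 2x^2 + 2x + 1, LT = x^2.

S(h_1,h_2): lcm = x^2z. S = -2xy - xz + x + 2z.
  leading term xy: no divisor's leading term divides it; move -2xy to the remainder.
  leading term xz: subtract (-1)·h_1 from -xz + x + 2z → x - 2y + 2z + 1
  leading term x: no divisor's leading term divides it; move x to the remainder.
  leading term y: no divisor's leading term divides it; move -2y to the remainder.
  leading term z: no divisor's leading term divides it; move 2z to the remainder.
  leading term 1: no divisor's leading term divides it; move 1 to the remainder.
  remainder -2xy + x - 2y + 2z + 1 ≠ 0; add k_3 = -2xy + x - 2y + 2z + 1 to the basis.

S(h_1,k_3): lcm = xyz. S = -2xz - 2y^2 - yz + y + z^2 - 2z.
  leading term xz: subtract (-2)·h_1 from -2xz - 2y^2 - yz + y + z^2 - 2z → -2y^2 - yz + 2y + z^2 - 2z + 2
  leading term y^2: no divisor's leading term divides it; move -2y^2 to the remainder.
  leading term yz: no divisor's leading term divides it; move -yz to the remainder.
  leading term y: no divisor's leading term divides it; move 2y to the remainder.
  leading term z^2: no divisor's leading term divides it; move z^2 to the remainder.
  leading term z: no divisor's leading term divides it; move -2z to the remainder.
  leading term 1: no divisor's leading term divides it; move 2 to the remainder.
  remainder -2y^2 - yz + 2y + z^2 - 2z + 2 ≠ 0; add k_4 = -2y^2 - yz + 2y + z^2 - 2z + 2 to the basis.

The other S-polynomials (S(h_2,k_3), S(h_1,k_4), S(h_2,k_4), S(k_3,k_4)) all reduce to 0 modulo the current basis, so we have a Gröbner basis.
Inter-reduce: drop elements whose leading term is divisible by another's, tail-reduce, and make monic.
Reduced Gröbner basis: {x^2 + x - 2, xy + 2x + y - z + 2, xz - 2y + 1, y^2 - 2yz - y + 2z^2 + z - 1}.

These coincide, so the ideals are equal.

Yes, the ideals are equal.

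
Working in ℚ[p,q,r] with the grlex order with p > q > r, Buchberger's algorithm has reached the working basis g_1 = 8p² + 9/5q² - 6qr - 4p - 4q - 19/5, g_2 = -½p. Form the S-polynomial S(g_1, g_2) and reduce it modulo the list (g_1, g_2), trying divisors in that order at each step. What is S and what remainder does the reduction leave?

S(g_1, g_2) = 9/40q² - ¾qr - ½p - ½q - 19/40; remainder on division = 9/40q² - ¾qr - ½q - 19/40.

lcm(LM(g_1), LM(g_2)) = p².
S = (lcm/LT(g_1))·g_1 − (lcm/LT(g_2))·g_2 = 9/40q² - ¾qr - ½p - ½q - 19/40.
Reduce S modulo (g_1, g_2) in that order:
  leading term q²: no divisor's leading term divides it; move 9/40q² to the remainder.
  leading term qr: no divisor's leading term divides it; move -¾qr to the remainder.
  leading term p: subtract (1)·g_2 from -½p - ½q - 19/40 → -½q - 19/40
  leading term q: no divisor's leading term divides it; move -½q to the remainder.
  leading term 1: no divisor's leading term divides it; move -19/40 to the remainder.
The remainder 9/40q² - ¾qr - ½q - 19/40 is nonzero, so it would be added as the next basis element.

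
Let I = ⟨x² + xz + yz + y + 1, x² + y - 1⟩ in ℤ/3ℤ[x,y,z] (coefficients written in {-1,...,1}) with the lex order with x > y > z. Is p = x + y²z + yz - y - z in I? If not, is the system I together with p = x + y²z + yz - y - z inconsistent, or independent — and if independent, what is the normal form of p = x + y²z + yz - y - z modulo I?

First compute the reduced Gröbner basis of I by Buchberger's algorithm.
f_1 = x² + xz + yz + y + 1, LT = x².
f_2 = x² + y - 1, LT = x².

S(f_1,f_2): lcm = x². S = xz + yz - 1.
  reduce S modulo (f_1, f_2):
  remainder xz + yz - 1 ≠ 0; add h_3 = xz + yz - 1 to the basis.

S(f_1,h_3): lcm = x²z. S = -xyz + xz² + x + yz² + yz + z.
  reduce S modulo (f_1, f_2, h_3):
  remainder x + y²z + yz - y - z ≠ 0; add h_4 = x + y²z + yz - y - z to the basis.

S(h_3,h_4): lcm = xz. S = -y²z² - yz² - yz + z² - 1.
  reduce S modulo (f_1, f_2, h_3, h_4):
  remainder -y²z² - yz² - yz + z² - 1 ≠ 0; add h_5 = -y²z² - yz² - yz + z² - 1 to the basis.

The other S-polynomials (S(f_2,h_3), S(f_1,h_4), S(f_2,h_4), S(f_1,h_5), S(f_2,h_5), S(h_3,h_5), S(h_4,h_5)) all reduce to 0 modulo the current basis, so we have a Gröbner basis.
Inter-reduce: drop elements whose leading term is divisible by another's, tail-reduce, and make monic.
Reduced Gröbner basis: {x + y²z + yz - y - z, y²z² + yz² + yz - z² + 1}.
Label its elements g_1 = x + y²z + yz - y - z, g_2 = y²z² + yz² + yz - z² + 1.

Reduce p = x + y²z + yz - y - z modulo G:
  leading term x: subtract (1)·g_1 from x + y²z + yz - y - z → 0
  normal form = 0.
Since the normal form is 0, p ∈ I.

x + y²z + yz - y - z lies in I (it reduces to 0).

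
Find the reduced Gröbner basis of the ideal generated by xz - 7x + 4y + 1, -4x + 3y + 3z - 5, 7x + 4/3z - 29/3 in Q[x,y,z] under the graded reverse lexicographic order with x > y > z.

G = {z^2 + 145/12z - 169/6, x + 4/21z - 29/21, y + 79/63z - 221/63}

f_1 = xz - 7x + 4y + 1, LT = xz.
f_2 = -4x + 3y + 3z - 5, LT = x.
f_3 = 7x + 4/3z - 29/3, LT = x.

S(f_1,f_2): lcm = xz. S = 3/4yz + 3/4z^2 - 7x + 4y - 5/4z + 1.
  reduce S modulo (f_1, f_2, f_3):
  remainder 3/4yz + 3/4z^2 - 5/4y - 13/2z + 39/4 ≠ 0; add g_4 = 3/4yz + 3/4z^2 - 5/4y - 13/2z + 39/4 to the basis.

S(f_1,f_3): lcm = xz. S = -4/21z^2 - 7x + 4y + 29/21z + 1.
  reduce S modulo (f_1, f_2, f_3, g_4):
  remainder -4/21z^2 - 5/4y - 325/84z + 39/4 ≠ 0; add g_5 = -4/21z^2 - 5/4y - 325/84z + 39/4 to the basis.

S(f_2,f_3): lcm = x. S = -3/4y - 79/84z + 221/84.
  reduce S modulo (f_1, f_2, f_3, g_4, g_5):
  remainder -3/4y - 79/84z + 221/84 ≠ 0; add g_6 = -3/4y - 79/84z + 221/84 to the basis.

The other S-polynomials (S(f_1,g_4), S(f_2,g_4), S(f_3,g_4), S(f_1,g_5), S(f_2,g_5), S(f_3,g_5), S(g_4,g_5), S(f_1,g_6), S(f_2,g_6), S(f_3,g_6), S(g_4,g_6), S(g_5,g_6)) all reduce to 0 modulo the current basis, so we have a Gröbner basis.
Inter-reduce: drop elements whose leading term is divisible by another's, tail-reduce, and make monic.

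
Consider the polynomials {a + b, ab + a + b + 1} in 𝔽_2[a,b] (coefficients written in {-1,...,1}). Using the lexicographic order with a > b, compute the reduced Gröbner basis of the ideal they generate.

The reduced Gröbner basis is the canonical form of the ideal for this ordering.

f_1 = a + b, LT = a.
f_2 = ab + a + b + 1, LT = ab.

S(f_1,f_2): lcm = ab. S = a + b² + b + 1.
  leading term a: subtract (1)·f_1 from a + b² + b + 1 → b² + 1
  leading term b²: no divisor's leading term divides it; move b² to the remainder.
  leading term 1: no divisor's leading term divides it; move 1 to the remainder.
  remainder b² + 1 ≠ 0; add g_3 = b² + 1 to the basis.

The other S-polynomials (S(f_1,g_3), S(f_2,g_3)) all reduce to 0 modulo the current basis, so we have a Gröbner basis.
Inter-reduce: drop elements whose leading term is divisible by another's, tail-reduce, and make monic.

G = {a + b, b² + 1}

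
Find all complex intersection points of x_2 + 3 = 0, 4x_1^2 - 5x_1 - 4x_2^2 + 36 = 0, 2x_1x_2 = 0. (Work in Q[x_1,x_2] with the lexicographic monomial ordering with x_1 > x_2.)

{(0, -3)}

Compute a lex Gröbner basis by Buchberger's algorithm.
f_1 = x_2 + 3, LT = x_2.
f_2 = 4x_1^2 - 5x_1 - 4x_2^2 + 36, LT = x_1^2.
f_3 = 2x_1x_2, LT = x_1x_2.

S(f_1,f_3): lcm = x_1x_2. S = 3x_1.
  leading term x_1: no divisor's leading term divides it; move 3x_1 to the remainder.
  remainder 3x_1 ≠ 0; add h_4 = 3x_1 to the basis.

The other S-polynomials (S(f_1,f_2), S(f_2,f_3), S(f_1,h_4), S(f_2,h_4), S(f_3,h_4)) all reduce to 0 modulo the current basis, so we have a Gröbner basis.
Inter-reduce: drop elements whose leading term is divisible by another's, tail-reduce, and make monic.
Reduced Gröbner basis: {x_1, x_2 + 3}.

From the last basis element, x_2 + 3 = 0, so x_2 takes values in {-3}. Each choice, substituted upward through the basis, yields the corresponding point(s) of the solution set.
  x_2 = -3: the earlier basis element becomes x_1 = 0, giving x_1 = 0 — point (0, -3).
Check: every point annihilates each of the original generators.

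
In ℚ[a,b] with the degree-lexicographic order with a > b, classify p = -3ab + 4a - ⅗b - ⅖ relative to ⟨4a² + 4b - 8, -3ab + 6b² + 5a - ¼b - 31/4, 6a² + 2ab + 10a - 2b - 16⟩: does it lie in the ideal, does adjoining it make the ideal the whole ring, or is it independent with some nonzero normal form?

First compute the reduced Gröbner basis of I by Buchberger's algorithm.
f_1 = 4a² + 4b - 8, LT = a².
f_2 = -3ab + 6b² + 5a - ¼b - 31/4, LT = ab.
f_3 = 6a² + 2ab + 10a - 2b - 16, LT = a².

S(f_1,f_2): lcm = a²b. S = 2ab² + 5/3a² - 1/12ab + b² - 31/12a - 2b.
  reduce S modulo (f_1, f_2, f_3):
  remainder 4b³ + 22/3b² + 17/6a - 437/48b - 81/16 ≠ 0; add h_4 = 4b³ + 22/3b² + 17/6a - 437/48b - 81/16 to the basis.

S(f_1,f_3): lcm = a². S = -⅓ab - 5/3a + 4/3b + ⅔.
  reduce S modulo (f_1, f_2, f_3, h_4):
  remainder -⅔b² - 20/9a + 49/36b + 55/36 ≠ 0; add h_5 = -⅔b² - 20/9a + 49/36b + 55/36 to the basis.

S(f_2,f_3): lcm = a²b. S = -7/3ab² - 5/3a² - 19/12ab + ⅓b² + 31/12a + 8/3b.
  reduce S modulo (f_1, f_2, f_3, h_4, h_5):
  remainder 107/36a - 173/48b + 91/144 ≠ 0; add h_6 = 107/36a - 173/48b + 91/144 to the basis.

S(f_2,h_5): lcm = ab². S = -2b³ - 10/3a² + ⅜ab + 1/12b² + 55/24a + 31/12b.
  reduce S modulo (f_1, f_2, f_3, h_4, h_5, h_6):
  remainder -12397/5136b + 12397/5136 ≠ 0; add h_7 = -12397/5136b + 12397/5136 to the basis.

The other S-polynomials (S(f_1,h_4), S(f_2,h_4), S(f_3,h_4), S(f_1,h_5), S(f_3,h_5), S(h_4,h_5), S(f_1,h_6), S(f_2,h_6), S(f_3,h_6), S(h_4,h_6), S(h_5,h_6), S(f_1,h_7), S(f_2,h_7), S(f_3,h_7), S(h_4,h_7), S(h_5,h_7), S(h_6,h_7)) all reduce to 0 modulo the current basis, so we have a Gröbner basis.
Inter-reduce: drop elements whose leading term is divisible by another's, tail-reduce, and make monic.
Reduced Gröbner basis: {a - 1, b - 1}.
Label its elements g_1 = a - 1, g_2 = b - 1.

Reduce p = -3ab + 4a - ⅗b - ⅖ modulo G:
  leading term ab: subtract (-3b)·g_1 from -3ab + 4a - ⅗b - ⅖ → 4a - 18/5b - ⅖
  leading term a: subtract (4)·g_1 from 4a - 18/5b - ⅖ → -18/5b + 18/5
  leading term b: subtract (-18/5)·g_2 from -18/5b + 18/5 → 0
  normal form = 0.
Since the normal form is 0, p ∈ I.

-3ab + 4a - ⅗b - ⅖ lies in I (it reduces to 0).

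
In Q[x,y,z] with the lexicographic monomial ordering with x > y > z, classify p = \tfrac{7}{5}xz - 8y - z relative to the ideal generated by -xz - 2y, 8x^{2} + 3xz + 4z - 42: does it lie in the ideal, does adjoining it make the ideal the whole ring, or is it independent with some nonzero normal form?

\tfrac{7}{5}xz - 8y - z is independent of I; its normal form modulo I is -\tfrac{54}{5}y - z.

First compute the reduced Gröbner basis of I by Buchberger's algorithm.
f_1 = -xz - 2y, LT = xz.
f_2 = 8x^{2} + 3xz + 4z - 42, LT = x^{2}.

S(f_1,f_2): lcm = x^{2}z. S = 2xy - \tfrac{3}{8}xz^{2} - \tfrac{1}{2}z^{2} + \tfrac{21}{4}z.
  leading term xy: no divisor's leading term divides it; move 2xy to the remainder.
  leading term xz^{2}: subtract (\tfrac{3}{8}z)·f_1 from -\tfrac{3}{8}xz^{2} - \tfrac{1}{2}z^{2} + \tfrac{21}{4}z → \tfrac{3}{4}yz - \tfrac{1}{2}z^{2} + \tfrac{21}{4}z
  leading term yz: no divisor's leading term divides it; move \tfrac{3}{4}yz to the remainder.
  leading term z^{2}: no divisor's leading term divides it; move -\tfrac{1}{2}z^{2} to the remainder.
  leading term z: no divisor's leading term divides it; move \tfrac{21}{4}z to the remainder.
  remainder 2xy + \tfrac{3}{4}yz - \tfrac{1}{2}z^{2} + \tfrac{21}{4}z ≠ 0; add h_3 = 2xy + \tfrac{3}{4}yz - \tfrac{1}{2}z^{2} + \tfrac{21}{4}z to the basis.

S(f_1,h_3): lcm = xyz. S = 2y^{2} - \tfrac{3}{8}yz^{2} + \tfrac{1}{4}z^{3} - \tfrac{21}{8}z^{2}.
  leading term y^{2}: no divisor's leading term divides it; move 2y^{2} to the remainder.
  leading term yz^{2}: no divisor's leading term divides it; move -\tfrac{3}{8}yz^{2} to the remainder.
  leading term z^{3}: no divisor's leading term divides it; move \tfrac{1}{4}z^{3} to the remainder.
  leading term z^{2}: no divisor's leading term divides it; move -\tfrac{21}{8}z^{2} to the remainder.
  remainder 2y^{2} - \tfrac{3}{8}yz^{2} + \tfrac{1}{4}z^{3} - \tfrac{21}{8}z^{2} ≠ 0; add h_4 = 2y^{2} - \tfrac{3}{8}yz^{2} + \tfrac{1}{4}z^{3} - \tfrac{21}{8}z^{2} to the basis.

The other S-polynomials (S(f_2,h_3), S(f_1,h_4), S(f_2,h_4), S(h_3,h_4)) all reduce to 0 modulo the current basis, so we have a Gröbner basis.
Inter-reduce: drop elements whose leading term is divisible by another's, tail-reduce, and make monic.
Reduced Gröbner basis: {x^{2} - \tfrac{3}{4}y + \tfrac{1}{2}z - \tfrac{21}{4}, xy + \tfrac{3}{8}yz - \tfrac{1}{4}z^{2} + \tfrac{21}{8}z, xz + 2y, y^{2} - \tfrac{3}{16}yz^{2} + \tfrac{1}{8}z^{3} - \tfrac{21}{16}z^{2}}.
Label its elements g_1 = x^{2} - \tfrac{3}{4}y + \tfrac{1}{2}z - \tfrac{21}{4}, g_2 = xy + \tfrac{3}{8}yz - \tfrac{1}{4}z^{2} + \tfrac{21}{8}z, g_3 = xz + 2y, g_4 = y^{2} - \tfrac{3}{16}yz^{2} + \tfrac{1}{8}z^{3} - \tfrac{21}{16}z^{2}.

Reduce p = \tfrac{7}{5}xz - 8y - z modulo G:
  leading term xz: subtract (\tfrac{7}{5})·g_3 from \tfrac{7}{5}xz - 8y - z → -\tfrac{54}{5}y - z
  leading term y: no divisor's leading term divides it; move -\tfrac{54}{5}y to the remainder.
  leading term z: no divisor's leading term divides it; move -z to the remainder.
  normal form = -\tfrac{54}{5}y - z.
The normal form is nonzero, so p ∉ I. Since p minus its normal form lies in I, I + (p) = I + (r) where r = -\tfrac{54}{5}y - z; decide whether this ideal is the whole ring.
Run Buchberger on G together with r (pairs among the g_i already reduce to 0 since G is a Gröbner basis):
g_1 = x^{2} - \tfrac{3}{4}y + \tfrac{1}{2}z - \tfrac{21}{4}, LT = x^{2}.
g_2 = xy + \tfrac{3}{8}yz - \tfrac{1}{4}z^{2} + \tfrac{21}{8}z, LT = xy.
g_3 = xz + 2y, LT = xz.
g_4 = y^{2} - \tfrac{3}{16}yz^{2} + \tfrac{1}{8}z^{3} - \tfrac{21}{16}z^{2}, LT = y^{2}.
r = -\tfrac{54}{5}y - z, LT = y.

S(g_2,r): lcm = xy. S = -\tfrac{5}{54}xz + \tfrac{3}{8}yz - \tfrac{1}{4}z^{2} + \tfrac{21}{8}z.
  leading term xz: subtract (-\tfrac{5}{54})·g_3 from -\tfrac{5}{54}xz + \tfrac{3}{8}yz - \tfrac{1}{4}z^{2} + \tfrac{21}{8}z → \tfrac{3}{8}yz + \tfrac{5}{27}y - \tfrac{1}{4}z^{2} + \tfrac{21}{8}z
  leading term yz: subtract (-\tfrac{5}{144}z)·r from \tfrac{3}{8}yz + \tfrac{5}{27}y - \tfrac{1}{4}z^{2} + \tfrac{21}{8}z → \tfrac{5}{27}y - \tfrac{41}{144}z^{2} + \tfrac{21}{8}z
  leading term y: subtract (-\tfrac{25}{1458})·r from \tfrac{5}{27}y - \tfrac{41}{144}z^{2} + \tfrac{21}{8}z → -\tfrac{41}{144}z^{2} + \tfrac{15209}{5832}z
  leading term z^{2}: no divisor's leading term divides it; move -\tfrac{41}{144}z^{2} to the remainder.
  leading term z: no divisor's leading term divides it; move \tfrac{15209}{5832}z to the remainder.
  remainder -\tfrac{41}{144}z^{2} + \tfrac{15209}{5832}z ≠ 0; add m_6 = -\tfrac{41}{144}z^{2} + \tfrac{15209}{5832}z to the basis.

The other S-polynomials (S(g_1,g_2), S(g_1,g_3), S(g_1,g_4), S(g_1,r), S(g_2,g_3), S(g_2,g_4), S(g_3,g_4), S(g_3,r), S(g_4,r), S(g_1,m_6), S(g_2,m_6), S(g_3,m_6), S(g_4,m_6), S(r,m_6)) all reduce to 0 modulo the current basis, so we have a Gröbner basis.
Inter-reduce: drop elements whose leading term is divisible by another's, tail-reduce, and make monic.
Reduced Gröbner basis: {x^{2} + \tfrac{41}{72}z - \tfrac{21}{4}, xz - \tfrac{5}{27}z, y + \tfrac{5}{54}z, z^{2} - \tfrac{30418}{3321}z}.
The reduced Gröbner basis of I + (p) is {x^{2} + \tfrac{41}{72}z - \tfrac{21}{4}, xz - \tfrac{5}{27}z, y + \tfrac{5}{54}z, z^{2} - \tfrac{30418}{3321}z} ≠ {1}, a proper ideal, so the enlarged system stays consistent: p is independent of I, with normal form -\tfrac{54}{5}y - z.

The remainder on division by a Gröbner basis is unique — it is the normal form.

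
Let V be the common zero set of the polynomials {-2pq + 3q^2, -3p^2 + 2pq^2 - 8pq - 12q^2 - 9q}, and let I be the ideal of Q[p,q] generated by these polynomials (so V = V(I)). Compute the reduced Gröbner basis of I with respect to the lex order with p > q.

f_1 = -2pq + 3q^2, LT = pq.
f_2 = -3p^2 + 2pq^2 - 8pq - 12q^2 - 9q, LT = p^2.

S(f_1,f_2): lcm = p^2q. S = 2/3pq^3 - 25/6pq^2 - 4q^3 - 3q^2.
  leading term pq^3: subtract (-1/3q^2)·f_1 from 2/3pq^3 - 25/6pq^2 - 4q^3 - 3q^2 → -25/6pq^2 + q^4 - 4q^3 - 3q^2
  leading term pq^2: subtract (25/12q)·f_1 from -25/6pq^2 + q^4 - 4q^3 - 3q^2 → q^4 - 41/4q^3 - 3q^2
  leading term q^4: no divisor's leading term divides it; move q^4 to the remainder.
  leading term q^3: no divisor's leading term divides it; move -41/4q^3 to the remainder.
  leading term q^2: no divisor's leading term divides it; move -3q^2 to the remainder.
  remainder q^4 - 41/4q^3 - 3q^2 ≠ 0; add g_3 = q^4 - 41/4q^3 - 3q^2 to the basis.

S(f_1,g_3): lcm = pq^4. S = 41/4pq^3 + 3pq^2 - 3/2q^5.
  leading term pq^3: subtract (-41/8q^2)·f_1 from 41/4pq^3 + 3pq^2 - 3/2q^5 → 3pq^2 - 3/2q^5 + 123/8q^4
  leading term pq^2: subtract (-3/2q)·f_1 from 3pq^2 - 3/2q^5 + 123/8q^4 → -3/2q^5 + 123/8q^4 + 9/2q^3
  leading term q^5: subtract (-3/2q)·g_3 from -3/2q^5 + 123/8q^4 + 9/2q^3 → 0
  remainder 0.

S(f_2,g_3): leading monomials are coprime, so the S-polynomial reduces to 0 (Buchberger's first criterion).
Every S-polynomial of the final basis reduces to 0, so we have a Gröbner basis.

G = {p^2 - q^3 + 8q^2 + 3q, pq - 3/2q^2, q^4 - 41/4q^3 - 3q^2}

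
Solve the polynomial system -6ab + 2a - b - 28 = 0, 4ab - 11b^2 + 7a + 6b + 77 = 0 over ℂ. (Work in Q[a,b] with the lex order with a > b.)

Compute a lex Gröbner basis by Buchberger's algorithm.
f_1 = -6ab + 2a - b - 28, LT = ab.
f_2 = 4ab + 7a - 11b^2 + 6b + 77, LT = ab.

S(f_1,f_2): lcm = ab. S = -25/12a + 11/4b^2 - 4/3b - 175/12.
  reduce S modulo (f_1, f_2):
  remainder -25/12a + 11/4b^2 - 4/3b - 175/12 ≠ 0; add h_3 = -25/12a + 11/4b^2 - 4/3b - 175/12 to the basis.

S(f_1,h_3): lcm = ab. S = -1/3a + 33/25b^3 - 16/25b^2 - 41/6b + 14/3.
  reduce S modulo (f_1, f_2, h_3):
  remainder 33/25b^3 - 27/25b^2 - 331/50b + 7 ≠ 0; add h_4 = 33/25b^3 - 27/25b^2 - 331/50b + 7 to the basis.

The other S-polynomials (S(f_2,h_3), S(f_1,h_4), S(f_2,h_4), S(h_3,h_4)) all reduce to 0 modulo the current basis, so we have a Gröbner basis.
Inter-reduce: drop elements whose leading term is divisible by another's, tail-reduce, and make monic.
Reduced Gröbner basis: {a - 33/25b^2 + 16/25b + 7, b^3 - 9/11b^2 - 331/66b + 175/33}.

Since the basis is lex-ordered, b^3 - 9/11b^2 - 331/66b + 175/33 is univariate in b. Its roots are {2, -13/22 + sqrt(13071)/66, -sqrt(13071)/66 - 13/22}. Back-substituting each root into the other basis elements fixes the other coordinates.
  b = 2: the earlier basis element becomes a + 3 = 0, giving a = -3 — point (-3, 2).
  b = -13/22 + sqrt(13071)/66: the earlier basis element becomes a + 11/5 + sqrt(13071)/30 = 0, giving a = -sqrt(13071)/30 - 11/5 — point (-sqrt(13071)/30 - 11/5, -13/22 + sqrt(13071)/66).
  b = -sqrt(13071)/66 - 13/22: the earlier basis element becomes a - sqrt(13071)/30 + 11/5 = 0, giving a = -11/5 + sqrt(13071)/30 — point (-11/5 + sqrt(13071)/30, -sqrt(13071)/66 - 13/22).

{(-3, 2), (-sqrt(13071)/30 - 11/5, -13/22 + sqrt(13071)/66), (-11/5 + sqrt(13071)/30, -sqrt(13071)/66 - 13/22)}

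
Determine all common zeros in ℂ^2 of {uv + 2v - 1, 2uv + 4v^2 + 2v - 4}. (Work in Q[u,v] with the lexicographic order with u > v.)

Compute a lex Gröbner basis by Buchberger's algorithm.
f_1 = uv + 2v - 1, LT = uv.
f_2 = 2uv + 4v^2 + 2v - 4, LT = uv.

S(f_1,f_2): lcm = uv. S = -2v^2 + v + 1.
  leading term v^2: no divisor's leading term divides it; move -2v^2 to the remainder.
  leading term v: no divisor's leading term divides it; move v to the remainder.
  leading term 1: no divisor's leading term divides it; move 1 to the remainder.
  remainder -2v^2 + v + 1 ≠ 0; add h_3 = -2v^2 + v + 1 to the basis.

S(f_1,h_3): lcm = uv^2. S = 1/2uv + 1/2u + 2v^2 - v.
  leading term uv: subtract (1/2)·f_1 from 1/2uv + 1/2u + 2v^2 - v → 1/2u + 2v^2 - 2v + 1/2
  leading term u: no divisor's leading term divides it; move 1/2u to the remainder.
  leading term v^2: subtract (-1)·h_3 from 2v^2 - 2v + 1/2 → -v + 3/2
  leading term v: no divisor's leading term divides it; move -v to the remainder.
  leading term 1: no divisor's leading term divides it; move 3/2 to the remainder.
  remainder 1/2u - v + 3/2 ≠ 0; add h_4 = 1/2u - v + 3/2 to the basis.

The other S-polynomials (S(f_2,h_3), S(f_1,h_4), S(f_2,h_4), S(h_3,h_4)) all reduce to 0 modulo the current basis, so we have a Gröbner basis.
Inter-reduce: drop elements whose leading term is divisible by another's, tail-reduce, and make monic.
Reduced Gröbner basis: {u - 2v + 3, v^2 - 1/2v - 1/2}.

From the last basis element, v^2 - 1/2v - 1/2 = 0, so v takes values in {-1/2, 1}. Each choice, substituted upward through the basis, yields the corresponding point(s) of the solution set.
  v = -1/2: the earlier basis element becomes u + 4 = 0, giving u = -4 — point (-4, -1/2).
  v = 1: the earlier basis element becomes u + 1 = 0, giving u = -1 — point (-1, 1).
Check: every point annihilates each of the original generators.
This is the nonlinear analogue of row-reducing a linear system.

{(-4, -1/2), (-1, 1)}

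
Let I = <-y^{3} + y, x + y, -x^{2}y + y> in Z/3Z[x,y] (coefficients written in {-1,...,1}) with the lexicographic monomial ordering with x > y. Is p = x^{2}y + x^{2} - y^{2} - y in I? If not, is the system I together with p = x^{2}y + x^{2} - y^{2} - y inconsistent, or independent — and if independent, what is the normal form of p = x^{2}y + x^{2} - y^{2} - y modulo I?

First compute the reduced Gröbner basis of I by Buchberger's algorithm.
f_1 = -y^{3} + y, LT = y^{3}.
f_2 = x + y, LT = x.
f_3 = -x^{2}y + y, LT = x^{2}y.

The S-polynomials (S(f_1,f_2), S(f_1,f_3), S(f_2,f_3)) all reduce to 0 modulo the current basis, so we have a Gröbner basis.
Inter-reduce: drop elements whose leading term is divisible by another's, tail-reduce, and make monic.
Reduced Gröbner basis: {x + y, y^{3} - y}.
Label its elements g_1 = x + y, g_2 = y^{3} - y.

Reduce p = x^{2}y + x^{2} - y^{2} - y modulo G:
  leading term x^{2}y: subtract (xy)·g_1 from x^{2}y + x^{2} - y^{2} - y → x^{2} - xy^{2} - y^{2} - y
  leading term x^{2}: subtract (x)·g_1 from x^{2} - xy^{2} - y^{2} - y → -xy^{2} - xy - y^{2} - y
  leading term xy^{2}: subtract (-y^{2})·g_1 from -xy^{2} - xy - y^{2} - y → -xy + y^{3} - y^{2} - y
  leading term xy: subtract (-y)·g_1 from -xy + y^{3} - y^{2} - y → y^{3} - y
  leading term y^{3}: subtract (1)·g_2 from y^{3} - y → 0
  normal form = 0.
Since the normal form is 0, p ∈ I.

x^{2}y + x^{2} - y^{2} - y lies in I (it reduces to 0).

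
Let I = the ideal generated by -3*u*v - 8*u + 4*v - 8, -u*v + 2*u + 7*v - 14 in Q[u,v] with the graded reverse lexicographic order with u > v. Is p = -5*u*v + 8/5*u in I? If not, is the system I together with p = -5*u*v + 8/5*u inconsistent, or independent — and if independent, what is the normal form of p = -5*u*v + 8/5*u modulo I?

First compute the reduced Gröbner basis of I by Buchberger's algorithm.
f_1 = -3*u*v - 8*u + 4*v - 8, LT = u*v.
f_2 = -u*v + 2*u + 7*v - 14, LT = u*v.

S(f_1,f_2): lcm = u*v. S = 14/3*u + 17/3*v - 34/3.
  leading term u: no divisor's leading term divides it; move 14/3*u to the remainder.
  leading term v: no divisor's leading term divides it; move 17/3*v to the remainder.
  leading term 1: no divisor's leading term divides it; move -34/3 to the remainder.
  remainder 14/3*u + 17/3*v - 34/3 ≠ 0; add h_3 = 14/3*u + 17/3*v - 34/3 to the basis.

S(f_1,h_3): lcm = u*v. S = -17/14*v**2 + 8/3*u + 23/21*v + 8/3.
  leading term v**2: no divisor's leading term divides it; move -17/14*v**2 to the remainder.
  leading term u: subtract (4/7)·h_3 from 8/3*u + 23/21*v + 8/3 → -15/7*v + 64/7
  leading term v: no divisor's leading term divides it; move -15/7*v to the remainder.
  leading term 1: no divisor's leading term divides it; move 64/7 to the remainder.
  remainder -17/14*v**2 - 15/7*v + 64/7 ≠ 0; add h_4 = -17/14*v**2 - 15/7*v + 64/7 to the basis.

The other S-polynomials (S(f_2,h_3), S(f_1,h_4), S(f_2,h_4), S(h_3,h_4)) all reduce to 0 modulo the current basis, so we have a Gröbner basis.
Inter-reduce: drop elements whose leading term is divisible by another's, tail-reduce, and make monic.
Reduced Gröbner basis: {v**2 + 30/17*v - 128/17, u + 17/14*v - 17/7}.
Label its elements g_1 = v**2 + 30/17*v - 128/17, g_2 = u + 17/14*v - 17/7.

Reduce p = -5*u*v + 8/5*u modulo G:
  leading term u*v: subtract (-5*v)·g_2 from -5*u*v + 8/5*u → 85/14*v**2 + 8/5*u - 85/7*v
  leading term v**2: subtract (85/14)·g_1 from 85/14*v**2 + 8/5*u - 85/7*v → 8/5*u - 160/7*v + 320/7
  leading term u: subtract (8/5)·g_2 from 8/5*u - 160/7*v + 320/7 → -124/5*v + 248/5
  leading term v: no divisor's leading term divides it; move -124/5*v to the remainder.
  leading term 1: no divisor's leading term divides it; move 248/5 to the remainder.
  normal form = -124/5*v + 248/5.
The normal form is nonzero, so p ∉ I. Since p minus its normal form lies in I, I + (p) = I + (r) where r = -124/5*v + 248/5; decide whether this ideal is the whole ring.
Run Buchberger on G together with r (pairs among the g_i already reduce to 0 since G is a Gröbner basis):
g_1 = v**2 + 30/17*v - 128/17, LT = v**2.
g_2 = u + 17/14*v - 17/7, LT = u.
r = -124/5*v + 248/5, LT = v.

The S-polynomials (S(g_1,g_2), S(g_1,r), S(g_2,r)) all reduce to 0 modulo the current basis, so we have a Gröbner basis.
Inter-reduce: drop elements whose leading term is divisible by another's, tail-reduce, and make monic.
Reduced Gröbner basis: {u, v - 2}.
The reduced Gröbner basis of I + (p) is {u, v - 2} ≠ {1}, a proper ideal, so the enlarged system stays consistent: p is independent of I, with normal form -124/5*v + 248/5.

-5*u*v + 8/5*u is independent of I; its normal form modulo I is -124/5*v + 248/5.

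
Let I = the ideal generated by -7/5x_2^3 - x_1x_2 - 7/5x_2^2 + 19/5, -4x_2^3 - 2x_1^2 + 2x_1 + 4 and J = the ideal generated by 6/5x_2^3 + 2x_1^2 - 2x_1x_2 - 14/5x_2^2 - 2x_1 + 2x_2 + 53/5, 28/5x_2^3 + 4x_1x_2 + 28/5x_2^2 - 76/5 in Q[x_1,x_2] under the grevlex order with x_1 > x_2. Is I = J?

For a fixed monomial order, each ideal has a unique reduced Gröbner basis; comparing bases decides equality.
Buchberger on the first generating set:
f_1 = -7/5x_2^3 - x_1x_2 - 7/5x_2^2 + 19/5, LT = x_2^3.
f_2 = -4x_2^3 - 2x_1^2 + 2x_1 + 4, LT = x_2^3.

S(f_1,f_2): lcm = x_2^3. S = -1/2x_1^2 + 5/7x_1x_2 + x_2^2 + 1/2x_1 - 12/7.
  leading term x_1^2: no divisor's leading term divides it; move -1/2x_1^2 to the remainder.
  leading term x_1x_2: no divisor's leading term divides it; move 5/7x_1x_2 to the remainder.
  leading term x_2^2: no divisor's leading term divides it; move x_2^2 to the remainder.
  leading term x_1: no divisor's leading term divides it; move 1/2x_1 to the remainder.
  leading term 1: no divisor's leading term divides it; move -12/7 to the remainder.
  remainder -1/2x_1^2 + 5/7x_1x_2 + x_2^2 + 1/2x_1 - 12/7 ≠ 0; add g_3 = -1/2x_1^2 + 5/7x_1x_2 + x_2^2 + 1/2x_1 - 12/7 to the basis.

The other S-polynomials (S(f_1,g_3), S(f_2,g_3)) all reduce to 0 modulo the current basis, so we have a Gröbner basis.
Inter-reduce: drop elements whose leading term is divisible by another's, tail-reduce, and make monic.
Reduced Gröbner basis: {x_2^3 + 5/7x_1x_2 + x_2^2 - 19/7, x_1^2 - 10/7x_1x_2 - 2x_2^2 - x_1 + 24/7}.

Buchberger on the second generating set:
h_1 = 6/5x_2^3 + 2x_1^2 - 2x_1x_2 - 14/5x_2^2 - 2x_1 + 2x_2 + 53/5, LT = x_2^3.
h_2 = 28/5x_2^3 + 4x_1x_2 + 28/5x_2^2 - 76/5, LT = x_2^3.

S(h_1,h_2): lcm = x_2^3. S = 5/3x_1^2 - 50/21x_1x_2 - 10/3x_2^2 - 5/3x_1 + 5/3x_2 + 485/42.
  leading term x_1^2: no divisor's leading term divides it; move 5/3x_1^2 to the remainder.
  leading term x_1x_2: no divisor's leading term divides it; move -50/21x_1x_2 to the remainder.
  leading term x_2^2: no divisor's leading term divides it; move -10/3x_2^2 to the remainder.
  leading term x_1: no divisor's leading term divides it; move -5/3x_1 to the remainder.
  leading term x_2: no divisor's leading term divides it; move 5/3x_2 to the remainder.
  leading term 1: no divisor's leading term divides it; move 485/42 to the remainder.
  remainder 5/3x_1^2 - 50/21x_1x_2 - 10/3x_2^2 - 5/3x_1 + 5/3x_2 + 485/42 ≠ 0; add k_3 = 5/3x_1^2 - 50/21x_1x_2 - 10/3x_2^2 - 5/3x_1 + 5/3x_2 + 485/42 to the basis.

The other S-polynomials (S(h_1,k_3), S(h_2,k_3)) all reduce to 0 modulo the current basis, so we have a Gröbner basis.
Inter-reduce: drop elements whose leading term is divisible by another's, tail-reduce, and make monic.
Reduced Gröbner basis: {x_2^3 + 5/7x_1x_2 + x_2^2 - 19/7, x_1^2 - 10/7x_1x_2 - 2x_2^2 - x_1 + x_2 + 97/14}.

Since the reduced bases disagree, the two ideals are not the same.
The same test decides containment: I ⊆ J iff every generator of I reduces to 0 modulo a Gröbner basis of J.

No, the ideals differ.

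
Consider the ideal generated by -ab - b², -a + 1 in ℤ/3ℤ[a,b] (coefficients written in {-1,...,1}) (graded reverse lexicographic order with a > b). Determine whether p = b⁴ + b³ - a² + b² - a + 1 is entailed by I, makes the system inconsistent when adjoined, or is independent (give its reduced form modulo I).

First compute the reduced Gröbner basis of I by Buchberger's algorithm.
f_1 = -ab - b², LT = ab.
f_2 = -a + 1, LT = a.

S(f_1,f_2): lcm = ab. S = b² + b.
  leading term b²: no divisor's leading term divides it; move b² to the remainder.
  leading term b: no divisor's leading term divides it; move b to the remainder.
  remainder b² + b ≠ 0; add h_3 = b² + b to the basis.

S(f_1,h_3): lcm = ab². S = b³ - ab.
  leading term b³: subtract (b)·h_3 from b³ - ab → -ab - b²
  leading term ab: subtract (1)·f_1 from -ab - b² → 0
  remainder 0.

S(f_2,h_3): leading monomials are coprime, so the S-polynomial reduces to 0 (Buchberger's first criterion).
Every S-polynomial of the final basis reduces to 0, so we have a Gröbner basis.
Inter-reduce: drop elements whose leading term is divisible by another's, tail-reduce, and make monic.
Reduced Gröbner basis: {b² + b, a - 1}.
Label its elements g_1 = b² + b, g_2 = a - 1.

Reduce p = b⁴ + b³ - a² + b² - a + 1 modulo G:
  leading term b⁴: subtract (b²)·g_1 from b⁴ + b³ - a² + b² - a + 1 → -a² + b² - a + 1
  leading term a²: subtract (-a)·g_2 from -a² + b² - a + 1 → b² + a + 1
  leading term b²: subtract (1)·g_1 from b² + a + 1 → a - b + 1
  leading term a: subtract (1)·g_2 from a - b + 1 → -b - 1
  leading term b: no divisor's leading term divides it; move -b to the remainder.
  leading term 1: no divisor's leading term divides it; move -1 to the remainder.
  normal form = -b - 1.
The normal form is nonzero, so p ∉ I. Since p minus its normal form lies in I, I + (p) = I + (r) where r = -b - 1; decide whether this ideal is the whole ring.
Run Buchberger on G together with r (pairs among the g_i already reduce to 0 since G is a Gröbner basis):
g_1 = b² + b, LT = b².
g_2 = a - 1, LT = a.
r = -b - 1, LT = b.

S(g_1,g_2): leading monomials are coprime, so the S-polynomial reduces to 0 (Buchberger's first criterion).
S(g_1,r): lcm = b². S = 0.
  remainder 0.

S(g_2,r): leading monomials are coprime, so the S-polynomial reduces to 0 (Buchberger's first criterion).
Every S-polynomial of the final basis reduces to 0, so we have a Gröbner basis.
Inter-reduce: drop elements whose leading term is divisible by another's, tail-reduce, and make monic.
Reduced Gröbner basis: {a - 1, b + 1}.
The reduced Gröbner basis of I + (p) is {a - 1, b + 1} ≠ {1}, a proper ideal, so the enlarged system stays consistent: p is independent of I, with normal form -b - 1.

b⁴ + b³ - a² + b² - a + 1 is independent of I; its normal form modulo I is -b - 1.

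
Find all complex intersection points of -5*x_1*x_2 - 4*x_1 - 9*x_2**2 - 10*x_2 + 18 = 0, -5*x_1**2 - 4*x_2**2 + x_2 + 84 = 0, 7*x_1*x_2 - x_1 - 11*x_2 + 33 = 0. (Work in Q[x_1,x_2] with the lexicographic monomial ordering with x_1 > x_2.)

Compute a lex Gröbner basis by Buchberger's algorithm.
f_1 = -5*x_1*x_2 - 4*x_1 - 9*x_2**2 - 10*x_2 + 18, LT = x_1*x_2.
f_2 = -5*x_1**2 - 4*x_2**2 + x_2 + 84, LT = x_1**2.
f_3 = 7*x_1*x_2 - x_1 - 11*x_2 + 33, LT = x_1*x_2.

S(f_1,f_2): lcm = x_1**2*x_2. S = 4/5*x_1**2 + 9/5*x_1*x_2**2 + 2*x_1*x_2 - 18/5*x_1 - 4/5*x_2**3 + 1/5*x_2**2 + 84/5*x_2.
  reduce S modulo (f_1, f_2, f_3):
  remainder -506/125*x_1 - 101/25*x_2**3 - 631/125*x_2**2 + 558/25*x_2 + 1932/125 ≠ 0; add h_4 = -506/125*x_1 - 101/25*x_2**3 - 631/125*x_2**2 + 558/25*x_2 + 1932/125 to the basis.

S(f_1,f_3): lcm = x_1*x_2. S = 33/35*x_1 + 9/5*x_2**2 + 25/7*x_2 - 291/35.
  reduce S modulo (f_1, f_2, f_3, h_4):
  remainder -303/322*x_2**3 + 201/322*x_2**2 + 1412/161*x_2 - 33/7 ≠ 0; add h_5 = -303/322*x_2**3 + 201/322*x_2**2 + 1412/161*x_2 - 33/7 to the basis.

S(f_2,f_3): lcm = x_1**2*x_2. S = 1/7*x_1**2 + 11/7*x_1*x_2 - 33/7*x_1 + 4/5*x_2**3 - 1/5*x_2**2 - 84/5*x_2.
  reduce S modulo (f_1, f_2, f_3, h_4, h_5):
  remainder 6213/707*x_2**2 + 107756/10605*x_2 - 24547/505 ≠ 0; add h_6 = 6213/707*x_2**2 + 107756/10605*x_2 - 24547/505 to the basis.

S(f_1,h_4): lcm = x_1*x_2. S = 4/5*x_1 - 505/506*x_2**4 - 631/506*x_2**3 + 9252/1265*x_2**2 + 64/11*x_2 - 18/5.
  reduce S modulo (f_1, f_2, f_3, h_4, h_5, h_6):
  remainder -13766993/3075435*x_2 - 13766993/1025145 ≠ 0; add h_7 = -13766993/3075435*x_2 - 13766993/1025145 to the basis.

The other S-polynomials (S(f_2,h_4), S(f_3,h_4), S(f_1,h_5), S(f_2,h_5), S(f_3,h_5), S(h_4,h_5), S(f_1,h_6), S(f_2,h_6), S(f_3,h_6), S(h_4,h_6), S(h_5,h_6), S(f_1,h_7), S(f_2,h_7), S(f_3,h_7), S(h_4,h_7), S(h_5,h_7), S(h_6,h_7)) all reduce to 0 modulo the current basis, so we have a Gröbner basis.
Inter-reduce: drop elements whose leading term is divisible by another's, tail-reduce, and make monic.
Reduced Gröbner basis: {x_1 - 3, x_2 + 3}.

From the last basis element, x_2 + 3 = 0, so x_2 takes values in {-3}. Each choice, substituted upward through the basis, yields the corresponding point(s) of the solution set.
  x_2 = -3: the earlier basis element becomes x_1 - 3 = 0, giving x_1 = 3 — point (3, -3).

{(3, -3)}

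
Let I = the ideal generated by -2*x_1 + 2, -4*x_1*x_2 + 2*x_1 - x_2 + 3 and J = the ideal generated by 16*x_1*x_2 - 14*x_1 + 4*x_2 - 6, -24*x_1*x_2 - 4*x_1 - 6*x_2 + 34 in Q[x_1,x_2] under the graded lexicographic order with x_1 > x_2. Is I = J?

Two ideals are equal iff their reduced Gröbner bases coincide (the reduced basis is unique for a fixed ordering).
Buchberger on the first generating set:
f_1 = -2*x_1 + 2, LT = x_1.
f_2 = -4*x_1*x_2 + 2*x_1 - x_2 + 3, LT = x_1*x_2.

S(f_1,f_2): lcm = x_1*x_2. S = 1/2*x_1 - 5/4*x_2 + 3/4.
  leading term x_1: subtract (-1/4)·f_1 from 1/2*x_1 - 5/4*x_2 + 3/4 → -5/4*x_2 + 5/4
  leading term x_2: no divisor's leading term divides it; move -5/4*x_2 to the remainder.
  leading term 1: no divisor's leading term divides it; move 5/4 to the remainder.
  remainder -5/4*x_2 + 5/4 ≠ 0; add g_3 = -5/4*x_2 + 5/4 to the basis.

The other S-polynomials (S(f_1,g_3), S(f_2,g_3)) all reduce to 0 modulo the current basis, so we have a Gröbner basis.
Inter-reduce: drop elements whose leading term is divisible by another's, tail-reduce, and make monic.
Reduced Gröbner basis: {x_1 - 1, x_2 - 1}.

Buchberger on the second generating set:
h_1 = 16*x_1*x_2 - 14*x_1 + 4*x_2 - 6, LT = x_1*x_2.
h_2 = -24*x_1*x_2 - 4*x_1 - 6*x_2 + 34, LT = x_1*x_2.

S(h_1,h_2): lcm = x_1*x_2. S = -25/24*x_1 + 25/24.
  leading term x_1: no divisor's leading term divides it; move -25/24*x_1 to the remainder.
  leading term 1: no divisor's leading term divides it; move 25/24 to the remainder.
  remainder -25/24*x_1 + 25/24 ≠ 0; add k_3 = -25/24*x_1 + 25/24 to the basis.

S(h_1,k_3): lcm = x_1*x_2. S = -7/8*x_1 + 5/4*x_2 - 3/8.
  leading term x_1: subtract (21/25)·k_3 from -7/8*x_1 + 5/4*x_2 - 3/8 → 5/4*x_2 - 5/4
  leading term x_2: no divisor's leading term divides it; move 5/4*x_2 to the remainder.
  leading term 1: no divisor's leading term divides it; move -5/4 to the remainder.
  remainder 5/4*x_2 - 5/4 ≠ 0; add k_4 = 5/4*x_2 - 5/4 to the basis.

The other S-polynomials (S(h_2,k_3), S(h_1,k_4), S(h_2,k_4), S(k_3,k_4)) all reduce to 0 modulo the current basis, so we have a Gröbner basis.
Inter-reduce: drop elements whose leading term is divisible by another's, tail-reduce, and make monic.
Reduced Gröbner basis: {x_1 - 1, x_2 - 1}.

Same reduced basis, so the two generating sets span the same ideal.

Yes, the ideals are equal.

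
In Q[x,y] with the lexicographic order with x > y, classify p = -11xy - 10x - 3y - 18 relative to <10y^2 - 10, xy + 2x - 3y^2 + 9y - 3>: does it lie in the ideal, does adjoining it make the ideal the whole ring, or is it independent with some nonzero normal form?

-11xy - 10x - 3y - 18 lies in I (it reduces to 0).

First compute the reduced Gröbner basis of I by Buchberger's algorithm.
f_1 = 10y^2 - 10, LT = y^2.
f_2 = xy + 2x - 3y^2 + 9y - 3, LT = xy.

S(f_1,f_2): lcm = xy^2. S = -2xy - x + 3y^3 - 9y^2 + 3y.
  leading term xy: subtract (-2)·f_2 from -2xy - x + 3y^3 - 9y^2 + 3y → 3x + 3y^3 - 15y^2 + 21y - 6
  leading term x: no divisor's leading term divides it; move 3x to the remainder.
  leading term y^3: subtract (3/10y)·f_1 from 3y^3 - 15y^2 + 21y - 6 → -15y^2 + 24y - 6
  leading term y^2: subtract (-3/2)·f_1 from -15y^2 + 24y - 6 → 24y - 21
  leading term y: no divisor's leading term divides it; move 24y to the remainder.
  leading term 1: no divisor's leading term divides it; move -21 to the remainder.
  remainder 3x + 24y - 21 ≠ 0; add h_3 = 3x + 24y - 21 to the basis.

The other S-polynomials (S(f_1,h_3), S(f_2,h_3)) all reduce to 0 modulo the current basis, so we have a Gröbner basis.
Inter-reduce: drop elements whose leading term is divisible by another's, tail-reduce, and make monic.
Reduced Gröbner basis: {x + 8y - 7, y^2 - 1}.
Label its elements g_1 = x + 8y - 7, g_2 = y^2 - 1.

Reduce p = -11xy - 10x - 3y - 18 modulo G:
  leading term xy: subtract (-11y)·g_1 from -11xy - 10x - 3y - 18 → -10x + 88y^2 - 80y - 18
  leading term x: subtract (-10)·g_1 from -10x + 88y^2 - 80y - 18 → 88y^2 - 88
  leading term y^2: subtract (88)·g_2 from 88y^2 - 88 → 0
  normal form = 0.
Since the normal form is 0, p ∈ I.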